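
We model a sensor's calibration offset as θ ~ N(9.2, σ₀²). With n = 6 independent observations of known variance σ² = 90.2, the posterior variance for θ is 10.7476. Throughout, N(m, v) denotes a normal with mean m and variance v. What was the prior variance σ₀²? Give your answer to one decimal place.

Posterior precision equals prior precision plus data precision: 1/σ_n² = 1/σ₀² + n/σ².
So 1/σ₀² = 1/10.7476 − 6/90.2 = 0.093044 − 0.066519 = 0.026525.
Hence σ₀² = 1/0.026525 ≈ 37.7.

σ₀² = 37.7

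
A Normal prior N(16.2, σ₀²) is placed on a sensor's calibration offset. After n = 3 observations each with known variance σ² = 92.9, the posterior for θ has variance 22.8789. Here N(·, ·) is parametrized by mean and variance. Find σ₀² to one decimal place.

σ₀² = 87.6

Posterior precision equals prior precision plus data precision: 1/σ_n² = 1/σ₀² + n/σ².
So 1/σ₀² = 1/22.8789 − 3/92.9 = 0.043708 − 0.032293 = 0.011415.
Hence σ₀² = 1/0.011415 ≈ 87.6.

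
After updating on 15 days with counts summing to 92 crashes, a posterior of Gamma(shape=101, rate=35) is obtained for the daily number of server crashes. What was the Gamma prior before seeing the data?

Gamma(shape=9, rate=20)

Gamma–Poisson conjugacy: posterior shape = α + Σxᵢ, posterior rate = β + n.
So α = 101 − 92 = 9 and β = 35 − 15 = 20.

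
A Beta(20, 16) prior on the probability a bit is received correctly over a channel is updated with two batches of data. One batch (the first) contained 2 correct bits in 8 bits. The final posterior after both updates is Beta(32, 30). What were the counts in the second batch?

10 correct bits and 8 errors

Sequential conjugate updates are equivalent to a single update on the pooled data, so total successes = posterior α − prior α and total failures = posterior β − prior β.
Total across both batches: 32−20=12 correct bits, 30−16=14 errors.
Subtract the first batch: 12−2=10 correct bits and 14−6=8 errors.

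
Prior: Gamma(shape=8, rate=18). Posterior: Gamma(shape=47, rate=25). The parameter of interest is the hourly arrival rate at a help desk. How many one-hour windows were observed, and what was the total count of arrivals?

A Gamma(α, β) prior (rate parametrization) on a Poisson rate with n observations summing to S gives posterior Gamma(α+S, β+n).
Matching: Σxᵢ = 47 − 8 = 39 and n = 25 − 18 = 7.

n = 7 one-hour windows with total 39 arrivals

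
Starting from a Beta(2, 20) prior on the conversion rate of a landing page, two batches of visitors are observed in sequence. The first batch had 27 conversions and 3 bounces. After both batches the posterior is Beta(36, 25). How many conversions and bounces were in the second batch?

Because Beta–binomial updating is additive in the counts, the combined data contributed (α_post−α_prior, β_post−β_prior) successes and failures.
Total across both batches: 36−2=34 conversions, 25−20=5 bounces.
Subtract the first batch: 34−27=7 conversions and 5−3=2 bounces.

7 conversions and 2 bounces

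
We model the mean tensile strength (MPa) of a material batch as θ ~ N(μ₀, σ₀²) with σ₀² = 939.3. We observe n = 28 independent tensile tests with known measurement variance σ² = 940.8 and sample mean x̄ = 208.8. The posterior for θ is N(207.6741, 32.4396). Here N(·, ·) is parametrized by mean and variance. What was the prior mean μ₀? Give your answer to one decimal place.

μ₀ = 176.2

The posterior mean is a precision-weighted average: μ_n = (τ₀μ₀ + τ_data·x̄)/(τ₀+τ_data), with τ₀=1/σ₀² and τ_data=n/σ².
Here τ₀ = 1/939.3 = 0.001065 and τ_data = 28/940.8 = 0.029762, so τ_n = 0.030827.
Rearranging for μ₀: μ₀ = (μ_n·τ_n − τ_data·x̄)/τ₀ = (207.6741·0.030827 − 0.029762·208.8) / 0.001065 = 0.187664/0.001065 ≈ 176.2.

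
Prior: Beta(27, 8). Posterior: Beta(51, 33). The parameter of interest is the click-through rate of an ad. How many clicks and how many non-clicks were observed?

Beta is conjugate to the binomial likelihood: posterior = Beta(a+s, b+f).
Match parameters: s=51−27=24, f=33−8=25.

24 clicks and 25 non-clicks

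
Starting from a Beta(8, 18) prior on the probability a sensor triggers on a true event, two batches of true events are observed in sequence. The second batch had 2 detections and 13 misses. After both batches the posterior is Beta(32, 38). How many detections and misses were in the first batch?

Sequential conjugate updates are equivalent to a single update on the pooled data, so total successes = posterior α − prior α and total failures = posterior β − prior β.
Total across both batches: 32−8=24 detections, 38−18=20 misses.
Subtract the second batch: 24−2=22 detections and 20−13=7 misses.

22 detections and 7 misses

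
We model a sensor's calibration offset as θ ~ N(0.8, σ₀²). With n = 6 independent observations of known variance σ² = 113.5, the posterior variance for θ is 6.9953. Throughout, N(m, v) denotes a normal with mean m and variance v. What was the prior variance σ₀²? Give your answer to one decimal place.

Posterior precision equals prior precision plus data precision: 1/σ_n² = 1/σ₀² + n/σ².
So 1/σ₀² = 1/6.9953 − 6/113.5 = 0.142953 − 0.052863 = 0.090090.
Hence σ₀² = 1/0.090090 ≈ 11.1.

σ₀² = 11.1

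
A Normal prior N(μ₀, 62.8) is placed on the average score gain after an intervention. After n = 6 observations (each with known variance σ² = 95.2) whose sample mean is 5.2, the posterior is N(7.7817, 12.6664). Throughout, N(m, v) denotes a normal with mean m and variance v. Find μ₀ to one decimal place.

μ₀ = 18.0

The posterior mean is a precision-weighted average: μ_n = (τ₀μ₀ + τ_data·x̄)/(τ₀+τ_data), with τ₀=1/σ₀² and τ_data=n/σ².
Here τ₀ = 1/62.8 = 0.015924 and τ_data = 6/95.2 = 0.063025, so τ_n = 0.078949.
Rearranging for μ₀: μ₀ = (μ_n·τ_n − τ_data·x̄)/τ₀ = (7.7817·0.078949 − 0.063025·5.2) / 0.015924 = 0.286627/0.015924 ≈ 18.0.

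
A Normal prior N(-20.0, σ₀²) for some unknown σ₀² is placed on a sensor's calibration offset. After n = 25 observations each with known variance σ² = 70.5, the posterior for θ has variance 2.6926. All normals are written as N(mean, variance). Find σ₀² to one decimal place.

σ₀² = 59.6

Posterior precision equals prior precision plus data precision: 1/σ_n² = 1/σ₀² + n/σ².
So 1/σ₀² = 1/2.6926 − 25/70.5 = 0.371388 − 0.354610 = 0.016778.
Hence σ₀² = 1/0.016778 ≈ 59.6.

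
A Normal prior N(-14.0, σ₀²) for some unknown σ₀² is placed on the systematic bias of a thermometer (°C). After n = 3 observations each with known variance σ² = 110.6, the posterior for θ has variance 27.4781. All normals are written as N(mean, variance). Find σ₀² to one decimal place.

σ₀² = 107.9

Posterior precision equals prior precision plus data precision: 1/σ_n² = 1/σ₀² + n/σ².
So 1/σ₀² = 1/27.4781 − 3/110.6 = 0.036393 − 0.027125 = 0.009268.
Hence σ₀² = 1/0.009268 ≈ 107.9.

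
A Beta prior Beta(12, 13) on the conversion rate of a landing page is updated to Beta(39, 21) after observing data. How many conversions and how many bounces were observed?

Beta is conjugate to the binomial likelihood: posterior = Beta(a+s, b+f).
Match parameters: s=39−12=27, f=21−13=8.

27 conversions and 8 bounces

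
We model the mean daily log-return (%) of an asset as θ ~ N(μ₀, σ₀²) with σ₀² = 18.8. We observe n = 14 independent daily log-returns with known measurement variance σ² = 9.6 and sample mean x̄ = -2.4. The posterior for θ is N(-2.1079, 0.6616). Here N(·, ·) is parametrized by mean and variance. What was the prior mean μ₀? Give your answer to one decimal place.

The posterior mean is a precision-weighted average: μ_n = (τ₀μ₀ + τ_data·x̄)/(τ₀+τ_data), with τ₀=1/σ₀² and τ_data=n/σ².
Here τ₀ = 1/18.8 = 0.053191 and τ_data = 14/9.6 = 1.458333, so τ_n = 1.511524.
Rearranging for μ₀: μ₀ = (μ_n·τ_n − τ_data·x̄)/τ₀ = (-2.1079·1.511524 − 1.458333·-2.4) / 0.053191 = 0.313858/0.053191 ≈ 5.9.

μ₀ = 5.9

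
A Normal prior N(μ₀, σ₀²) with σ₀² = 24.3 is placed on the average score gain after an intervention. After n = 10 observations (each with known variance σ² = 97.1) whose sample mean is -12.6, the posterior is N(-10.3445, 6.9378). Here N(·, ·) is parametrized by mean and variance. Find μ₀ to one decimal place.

μ₀ = -4.7

With known observation variance, the Normal–Normal posterior has precision τ_n = τ₀ + n/σ² and mean μ_n = (τ₀μ₀ + (n/σ²)x̄)/τ_n.
Here τ₀ = 1/24.3 = 0.041152 and τ_data = 10/97.1 = 0.102987, so τ_n = 0.144139.
Rearranging for μ₀: μ₀ = (μ_n·τ_n − τ_data·x̄)/τ₀ = (-10.3445·0.144139 − 0.102987·-12.6) / 0.041152 = -0.193410/0.041152 ≈ -4.7.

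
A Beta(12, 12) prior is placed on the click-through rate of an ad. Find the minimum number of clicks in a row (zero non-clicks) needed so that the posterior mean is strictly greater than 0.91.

After k clicks and 0 non-clicks the posterior is Beta(12+k, 12), with mean (12+k)/(12+12+k).
Set (12+k)/(24+k) > 0.91 and solve: k > (0.91·24 − 12)/(1 − 0.91) = 109.333.
The smallest integer exceeding 109.333 is 110.

k = 110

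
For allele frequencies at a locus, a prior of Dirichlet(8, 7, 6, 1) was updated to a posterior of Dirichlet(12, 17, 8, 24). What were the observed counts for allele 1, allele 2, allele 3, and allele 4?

counts (4, 10, 2, 23)

For a Dirichlet(α) prior with multinomial counts c, the posterior is Dirichlet(α + c) componentwise.
Counts are posterior − prior componentwise: 12−8=4, 17−7=10, 8−6=2, 24−1=23.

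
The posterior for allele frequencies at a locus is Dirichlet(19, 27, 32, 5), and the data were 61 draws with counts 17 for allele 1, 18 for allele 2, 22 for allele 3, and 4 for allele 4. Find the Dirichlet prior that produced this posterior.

Dirichlet(2, 9, 10, 1)

For a Dirichlet(α) prior with multinomial counts c, the posterior is Dirichlet(α + c) componentwise.
Subtract each count from the matching posterior parameter: 19−17=2, 27−18=9, 32−22=10, 5−4=1.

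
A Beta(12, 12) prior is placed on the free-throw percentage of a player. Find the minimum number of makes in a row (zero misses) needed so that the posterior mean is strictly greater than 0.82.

k = 43

After k makes and 0 misses the posterior is Beta(12+k, 12), with mean (12+k)/(12+12+k).
Set (12+k)/(24+k) > 0.82 and solve: k > (0.82·24 − 12)/(1 − 0.82) = 42.667.
The smallest integer exceeding 42.667 is 43, and checking k=43: (55)/(67) = 0.8209 > 0.82.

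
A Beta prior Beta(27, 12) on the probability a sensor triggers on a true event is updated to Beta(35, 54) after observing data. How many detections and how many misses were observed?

8 detections and 42 misses

Beta is conjugate to the binomial likelihood: posterior = Beta(a+s, b+f).
Match parameters: s=35−27=8, f=54−12=42.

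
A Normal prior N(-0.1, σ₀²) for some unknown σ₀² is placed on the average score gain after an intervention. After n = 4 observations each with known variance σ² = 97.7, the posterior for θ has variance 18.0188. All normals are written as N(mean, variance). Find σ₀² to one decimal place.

For the Normal–Normal model with known σ², precisions add: τ_n = τ₀ + n/σ².
So 1/σ₀² = 1/18.0188 − 4/97.7 = 0.055498 − 0.040942 = 0.014556.
Hence σ₀² = 1/0.014556 ≈ 68.7.

σ₀² = 68.7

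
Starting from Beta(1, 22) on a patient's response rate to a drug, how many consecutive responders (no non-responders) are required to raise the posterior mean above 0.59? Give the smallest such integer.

k = 31

After k responders and 0 non-responders the posterior is Beta(1+k, 22), with mean (1+k)/(1+22+k).
Set (1+k)/(23+k) > 0.59 and solve: k > (0.59·23 − 1)/(1 − 0.59) = 30.659.
The smallest integer exceeding 30.659 is 31.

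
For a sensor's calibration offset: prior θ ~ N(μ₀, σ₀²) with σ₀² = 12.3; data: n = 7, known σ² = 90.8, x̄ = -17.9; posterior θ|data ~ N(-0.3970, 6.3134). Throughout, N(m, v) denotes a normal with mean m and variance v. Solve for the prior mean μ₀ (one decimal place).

With known observation variance, the Normal–Normal posterior has precision τ_n = τ₀ + n/σ² and mean μ_n = (τ₀μ₀ + (n/σ²)x̄)/τ_n.
Here τ₀ = 1/12.3 = 0.081301 and τ_data = 7/90.8 = 0.077093, so τ_n = 0.158394.
Rearranging for μ₀: μ₀ = (μ_n·τ_n − τ_data·x̄)/τ₀ = (-0.3970·0.158394 − 0.077093·-17.9) / 0.081301 = 1.317082/0.081301 ≈ 16.2.

μ₀ = 16.2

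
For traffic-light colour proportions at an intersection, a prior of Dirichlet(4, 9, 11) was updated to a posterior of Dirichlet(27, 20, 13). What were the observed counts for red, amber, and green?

For a Dirichlet(α) prior with multinomial counts c, the posterior is Dirichlet(α + c) componentwise.
Counts are posterior − prior componentwise: 27−4=23, 20−9=11, 13−11=2.

counts (23, 11, 2)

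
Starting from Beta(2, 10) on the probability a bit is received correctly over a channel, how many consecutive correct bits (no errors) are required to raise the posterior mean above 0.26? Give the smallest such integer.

k = 2

After k correct bits and 0 errors the posterior is Beta(2+k, 10), with mean (2+k)/(2+10+k).
Set (2+k)/(12+k) > 0.26 and solve: k > (0.26·12 − 2)/(1 − 0.26) = 1.514.
The smallest integer exceeding 1.514 is 2.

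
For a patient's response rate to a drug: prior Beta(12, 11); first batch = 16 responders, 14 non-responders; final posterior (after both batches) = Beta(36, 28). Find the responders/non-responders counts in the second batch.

8 responders and 3 non-responders

Because Beta–binomial updating is additive in the counts, the combined data contributed (α_post−α_prior, β_post−β_prior) successes and failures.
Total across both batches: 36−12=24 responders, 28−11=17 non-responders.
Subtract the first batch: 24−16=8 responders and 17−14=3 non-responders.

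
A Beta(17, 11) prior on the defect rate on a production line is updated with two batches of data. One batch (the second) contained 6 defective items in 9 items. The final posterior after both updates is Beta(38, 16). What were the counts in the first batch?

15 defective items and 2 good items

Because Beta–binomial updating is additive in the counts, the combined data contributed (α_post−α_prior, β_post−β_prior) successes and failures.
Total across both batches: 38−17=21 defective items, 16−11=5 good items.
Subtract the second batch: 21−6=15 defective items and 5−3=2 good items.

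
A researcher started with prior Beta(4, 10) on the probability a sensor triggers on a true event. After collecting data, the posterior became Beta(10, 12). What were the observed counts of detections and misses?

Under Beta–binomial conjugacy the posterior parameters are (α+s, β+f).
So s = 10 − 4 = 6 and f = 12 − 10 = 2.

6 detections and 2 misses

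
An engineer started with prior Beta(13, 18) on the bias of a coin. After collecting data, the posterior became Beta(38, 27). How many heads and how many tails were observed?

25 heads and 9 tails

Under Beta–binomial conjugacy the posterior parameters are (a+s, b+f).
So s = 38 − 13 = 25 and f = 27 − 18 = 9.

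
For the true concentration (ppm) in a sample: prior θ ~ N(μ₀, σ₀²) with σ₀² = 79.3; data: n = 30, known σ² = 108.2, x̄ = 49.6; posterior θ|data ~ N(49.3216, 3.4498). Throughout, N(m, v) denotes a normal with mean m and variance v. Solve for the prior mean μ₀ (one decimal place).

With known observation variance, the Normal–Normal posterior has precision τ_n = τ₀ + n/σ² and mean μ_n = (τ₀μ₀ + (n/σ²)x̄)/τ_n.
Here τ₀ = 1/79.3 = 0.012610 and τ_data = 30/108.2 = 0.277264, so τ_n = 0.289874.
Rearranging for μ₀: μ₀ = (μ_n·τ_n − τ_data·x̄)/τ₀ = (49.3216·0.289874 − 0.277264·49.6) / 0.012610 = 0.544755/0.012610 ≈ 43.2.

μ₀ = 43.2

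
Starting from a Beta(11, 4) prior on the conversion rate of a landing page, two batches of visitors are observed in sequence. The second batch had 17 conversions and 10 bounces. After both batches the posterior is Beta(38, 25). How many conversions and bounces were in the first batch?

10 conversions and 11 bounces

Sequential conjugate updates are equivalent to a single update on the pooled data, so total successes = posterior α − prior α and total failures = posterior β − prior β.
Total across both batches: 38−11=27 conversions, 25−4=21 bounces.
Subtract the second batch: 27−17=10 conversions and 21−10=11 bounces.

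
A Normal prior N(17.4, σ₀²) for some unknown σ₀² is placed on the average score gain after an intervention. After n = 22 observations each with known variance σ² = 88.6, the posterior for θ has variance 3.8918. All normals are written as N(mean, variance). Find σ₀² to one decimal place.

For the Normal–Normal model with known σ², precisions add: τ_n = τ₀ + n/σ².
So 1/σ₀² = 1/3.8918 − 22/88.6 = 0.256951 − 0.248307 = 0.008644.
Hence σ₀² = 1/0.008644 ≈ 115.7.

σ₀² = 115.7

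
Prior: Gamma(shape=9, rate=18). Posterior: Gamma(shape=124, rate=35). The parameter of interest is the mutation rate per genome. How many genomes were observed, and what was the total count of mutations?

n = 17 genomes with total 115 mutations

Gamma–Poisson conjugacy: posterior shape = α + Σxᵢ, posterior rate = β + n.
Matching: Σxᵢ = 124 − 9 = 115 and n = 35 − 18 = 17.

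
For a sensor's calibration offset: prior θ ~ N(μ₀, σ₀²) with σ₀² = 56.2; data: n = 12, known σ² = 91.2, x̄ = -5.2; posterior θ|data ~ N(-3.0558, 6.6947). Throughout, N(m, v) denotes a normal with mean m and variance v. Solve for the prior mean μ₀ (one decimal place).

With known observation variance, the Normal–Normal posterior has precision τ_n = τ₀ + n/σ² and mean μ_n = (τ₀μ₀ + (n/σ²)x̄)/τ_n.
Here τ₀ = 1/56.2 = 0.017794 and τ_data = 12/91.2 = 0.131579, so τ_n = 0.149373.
Rearranging for μ₀: μ₀ = (μ_n·τ_n − τ_data·x̄)/τ₀ = (-3.0558·0.149373 − 0.131579·-5.2) / 0.017794 = 0.227757/0.017794 ≈ 12.8.

μ₀ = 12.8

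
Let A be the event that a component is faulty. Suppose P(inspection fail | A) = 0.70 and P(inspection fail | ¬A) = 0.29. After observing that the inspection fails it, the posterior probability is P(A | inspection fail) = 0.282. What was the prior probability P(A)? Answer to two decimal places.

P(A) = 0.14

In odds form, posterior odds = prior odds × likelihood ratio, so prior odds = posterior odds ÷ LR.
Posterior odds = 0.282/(1−0.282) = 0.3928. LR = 0.70/0.29 = 2.4138.
Prior odds = 0.3928/2.4138 = 0.1627, so P(A) = 0.1627/(1+0.1627) ≈ 0.14.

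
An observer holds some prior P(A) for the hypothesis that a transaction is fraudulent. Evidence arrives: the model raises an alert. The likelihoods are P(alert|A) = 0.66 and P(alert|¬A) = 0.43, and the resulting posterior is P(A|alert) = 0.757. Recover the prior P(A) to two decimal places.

P(A) = 0.67

In odds form, posterior odds = prior odds × likelihood ratio, so prior odds = posterior odds ÷ LR.
Posterior odds = 0.757/(1−0.757) = 3.1152. LR = 0.66/0.43 = 1.5349.
Prior odds = 3.1152/1.5349 = 2.0296, so P(A) = 2.0296/(1+2.0296) ≈ 0.67.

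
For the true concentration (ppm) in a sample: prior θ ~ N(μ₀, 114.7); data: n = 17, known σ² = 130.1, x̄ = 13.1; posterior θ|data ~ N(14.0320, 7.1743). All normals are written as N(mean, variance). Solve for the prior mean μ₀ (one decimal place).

With known observation variance, the Normal–Normal posterior has precision τ_n = τ₀ + n/σ² and mean μ_n = (τ₀μ₀ + (n/σ²)x̄)/τ_n.
Here τ₀ = 1/114.7 = 0.008718 and τ_data = 17/130.1 = 0.130669, so τ_n = 0.139387.
Rearranging for μ₀: μ₀ = (μ_n·τ_n − τ_data·x̄)/τ₀ = (14.0320·0.139387 − 0.130669·13.1) / 0.008718 = 0.244114/0.008718 ≈ 28.0.

μ₀ = 28.0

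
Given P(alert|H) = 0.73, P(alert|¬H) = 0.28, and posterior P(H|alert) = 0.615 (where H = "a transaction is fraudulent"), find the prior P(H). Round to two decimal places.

Bayes' rule in odds form gives O(H|E) = O(H)·[P(E|H)/P(E|¬H)], hence O(H) = O(H|E)/LR.
Posterior odds = 0.615/(1−0.615) = 1.5974. LR = 0.73/0.28 = 2.6071.
Prior odds = 1.5974/2.6071 = 0.6127, so P(H) = 0.6127/(1+0.6127) ≈ 0.38.

P(H) = 0.38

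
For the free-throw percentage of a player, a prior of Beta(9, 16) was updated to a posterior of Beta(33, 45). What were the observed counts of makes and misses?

Beta is conjugate to the binomial likelihood: posterior = Beta(α+s, β+f).
So s = 33 − 9 = 24 and f = 45 − 16 = 29.

24 makes and 29 misses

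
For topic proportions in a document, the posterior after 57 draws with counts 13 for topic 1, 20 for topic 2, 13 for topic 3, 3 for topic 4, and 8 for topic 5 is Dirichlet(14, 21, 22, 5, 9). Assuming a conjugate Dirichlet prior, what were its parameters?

Dirichlet(1, 1, 9, 2, 1)

For a Dirichlet(α) prior with multinomial counts c, the posterior is Dirichlet(α + c) componentwise.
Subtract each count from the matching posterior parameter: 14−13=1, 21−20=1, 22−13=9, 5−3=2, 9−8=1.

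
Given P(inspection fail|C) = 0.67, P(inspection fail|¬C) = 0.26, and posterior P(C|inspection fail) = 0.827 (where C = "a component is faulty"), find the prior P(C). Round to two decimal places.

P(C) = 0.65

Bayes' rule in odds form gives O(C|E) = O(C)·[P(E|C)/P(E|¬C)], hence O(C) = O(C|E)/LR.
Posterior odds = 0.827/(1−0.827) = 4.7803. LR = 0.67/0.26 = 2.5769.
Prior odds = 4.7803/2.5769 = 1.8551, so P(C) = 1.8551/(1+1.8551) ≈ 0.65.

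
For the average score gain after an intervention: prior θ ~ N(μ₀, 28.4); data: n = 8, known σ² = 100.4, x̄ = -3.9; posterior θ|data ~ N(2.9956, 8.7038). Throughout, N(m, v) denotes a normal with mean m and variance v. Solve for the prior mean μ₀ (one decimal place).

μ₀ = 18.6

The posterior mean is a precision-weighted average: μ_n = (τ₀μ₀ + τ_data·x̄)/(τ₀+τ_data), with τ₀=1/σ₀² and τ_data=n/σ².
Here τ₀ = 1/28.4 = 0.035211 and τ_data = 8/100.4 = 0.079681, so τ_n = 0.114892.
Rearranging for μ₀: μ₀ = (μ_n·τ_n − τ_data·x̄)/τ₀ = (2.9956·0.114892 − 0.079681·-3.9) / 0.035211 = 0.654926/0.035211 ≈ 18.6.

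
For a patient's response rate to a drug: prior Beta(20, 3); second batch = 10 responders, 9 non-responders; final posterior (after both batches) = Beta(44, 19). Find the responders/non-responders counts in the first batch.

14 responders and 7 non-responders

Sequential conjugate updates are equivalent to a single update on the pooled data, so total successes = posterior α − prior α and total failures = posterior β − prior β.
Total across both batches: 44−20=24 responders, 19−3=16 non-responders.
Subtract the second batch: 24−10=14 responders and 16−9=7 non-responders.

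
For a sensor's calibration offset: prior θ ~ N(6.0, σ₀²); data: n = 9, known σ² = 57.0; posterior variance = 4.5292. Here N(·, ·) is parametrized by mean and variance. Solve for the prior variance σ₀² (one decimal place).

For the Normal–Normal model with known σ², precisions add: τ_n = τ₀ + n/σ².
So 1/σ₀² = 1/4.5292 − 9/57.0 = 0.220790 − 0.157895 = 0.062895.
Hence σ₀² = 1/0.062895 ≈ 15.9.

σ₀² = 15.9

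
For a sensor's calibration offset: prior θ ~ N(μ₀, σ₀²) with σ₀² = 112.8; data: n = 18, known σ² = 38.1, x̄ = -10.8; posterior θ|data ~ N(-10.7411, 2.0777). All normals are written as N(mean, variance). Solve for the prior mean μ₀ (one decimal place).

With known observation variance, the Normal–Normal posterior has precision τ_n = τ₀ + n/σ² and mean μ_n = (τ₀μ₀ + (n/σ²)x̄)/τ_n.
Here τ₀ = 1/112.8 = 0.008865 and τ_data = 18/38.1 = 0.472441, so τ_n = 0.481306.
Rearranging for μ₀: μ₀ = (μ_n·τ_n − τ_data·x̄)/τ₀ = (-10.7411·0.481306 − 0.472441·-10.8) / 0.008865 = -0.067393/0.008865 ≈ -7.6.

μ₀ = -7.6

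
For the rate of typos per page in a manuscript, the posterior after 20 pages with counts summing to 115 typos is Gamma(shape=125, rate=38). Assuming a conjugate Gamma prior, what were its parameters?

Gamma(shape=10, rate=18)

A Gamma(α, β) prior (rate parametrization) on a Poisson rate with n observations summing to S gives posterior Gamma(α+S, β+n).
So α = 125 − 115 = 10 and β = 38 − 20 = 18.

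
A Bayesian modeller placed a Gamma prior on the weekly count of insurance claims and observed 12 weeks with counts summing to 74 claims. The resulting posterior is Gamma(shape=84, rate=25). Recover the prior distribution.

A Gamma(α, β) prior (rate parametrization) on a Poisson rate with n observations summing to S gives posterior Gamma(α+S, β+n).
So α = 84 − 74 = 10 and β = 25 − 12 = 13.

Gamma(shape=10, rate=13)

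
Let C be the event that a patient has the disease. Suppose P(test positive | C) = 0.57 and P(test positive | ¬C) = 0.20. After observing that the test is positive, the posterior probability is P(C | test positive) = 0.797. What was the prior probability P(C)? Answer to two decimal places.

P(C) = 0.58

Bayes' rule in odds form gives O(C|E) = O(C)·[P(E|C)/P(E|¬C)], hence O(C) = O(C|E)/LR.
Posterior odds = 0.797/(1−0.797) = 3.9261. LR = 0.57/0.20 = 2.8500.
Prior odds = 3.9261/2.8500 = 1.3776, so P(C) = 1.3776/(1+1.3776) ≈ 0.58.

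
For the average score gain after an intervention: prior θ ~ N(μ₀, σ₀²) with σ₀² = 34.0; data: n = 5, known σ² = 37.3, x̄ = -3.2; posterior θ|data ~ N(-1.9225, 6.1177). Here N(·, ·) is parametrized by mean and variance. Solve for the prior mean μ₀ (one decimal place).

μ₀ = 3.9

The posterior mean is a precision-weighted average: μ_n = (τ₀μ₀ + τ_data·x̄)/(τ₀+τ_data), with τ₀=1/σ₀² and τ_data=n/σ².
Here τ₀ = 1/34.0 = 0.029412 and τ_data = 5/37.3 = 0.134048, so τ_n = 0.163460.
Rearranging for μ₀: μ₀ = (μ_n·τ_n − τ_data·x̄)/τ₀ = (-1.9225·0.163460 − 0.134048·-3.2) / 0.029412 = 0.114702/0.029412 ≈ 3.9.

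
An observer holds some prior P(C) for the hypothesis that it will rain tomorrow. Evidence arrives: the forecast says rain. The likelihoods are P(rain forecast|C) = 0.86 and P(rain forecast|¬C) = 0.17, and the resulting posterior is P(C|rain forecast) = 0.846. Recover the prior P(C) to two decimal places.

Bayes' rule in odds form gives O(C|E) = O(C)·[P(E|C)/P(E|¬C)], hence O(C) = O(C|E)/LR.
Posterior odds = 0.846/(1−0.846) = 5.4935. LR = 0.86/0.17 = 5.0588.
Prior odds = 5.4935/5.0588 = 1.0859, so P(C) = 1.0859/(1+1.0859) ≈ 0.52.

P(C) = 0.52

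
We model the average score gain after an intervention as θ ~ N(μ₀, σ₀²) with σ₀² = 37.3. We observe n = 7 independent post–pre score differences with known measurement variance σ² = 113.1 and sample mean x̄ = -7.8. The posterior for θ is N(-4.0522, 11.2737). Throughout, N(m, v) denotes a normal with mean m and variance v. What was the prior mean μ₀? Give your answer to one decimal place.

μ₀ = 4.6

The posterior mean is a precision-weighted average: μ_n = (τ₀μ₀ + τ_data·x̄)/(τ₀+τ_data), with τ₀=1/σ₀² and τ_data=n/σ².
Here τ₀ = 1/37.3 = 0.026810 and τ_data = 7/113.1 = 0.061892, so τ_n = 0.088702.
Rearranging for μ₀: μ₀ = (μ_n·τ_n − τ_data·x̄)/τ₀ = (-4.0522·0.088702 − 0.061892·-7.8) / 0.026810 = 0.123319/0.026810 ≈ 4.6.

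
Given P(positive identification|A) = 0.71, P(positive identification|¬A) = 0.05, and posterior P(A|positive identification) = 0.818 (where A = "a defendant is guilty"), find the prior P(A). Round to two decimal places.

P(A) = 0.24

In odds form, posterior odds = prior odds × likelihood ratio, so prior odds = posterior odds ÷ LR.
Posterior odds = 0.818/(1−0.818) = 4.4945. LR = 0.71/0.05 = 14.2000.
Prior odds = 4.4945/14.2000 = 0.3165, so P(A) = 0.3165/(1+0.3165) ≈ 0.24.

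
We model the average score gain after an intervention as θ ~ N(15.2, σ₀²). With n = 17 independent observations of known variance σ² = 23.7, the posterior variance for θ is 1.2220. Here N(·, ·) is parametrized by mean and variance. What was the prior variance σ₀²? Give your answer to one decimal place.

σ₀² = 9.9

For the Normal–Normal model with known σ², precisions add: τ_n = τ₀ + n/σ².
So 1/σ₀² = 1/1.2220 − 17/23.7 = 0.818331 − 0.717300 = 0.101031.
Hence σ₀² = 1/0.101031 ≈ 9.9.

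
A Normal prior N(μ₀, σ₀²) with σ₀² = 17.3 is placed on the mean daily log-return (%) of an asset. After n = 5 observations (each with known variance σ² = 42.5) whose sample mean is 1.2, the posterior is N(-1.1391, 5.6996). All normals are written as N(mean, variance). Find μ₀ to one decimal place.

The posterior mean is a precision-weighted average: μ_n = (τ₀μ₀ + τ_data·x̄)/(τ₀+τ_data), with τ₀=1/σ₀² and τ_data=n/σ².
Here τ₀ = 1/17.3 = 0.057803 and τ_data = 5/42.5 = 0.117647, so τ_n = 0.175450.
Rearranging for μ₀: μ₀ = (μ_n·τ_n − τ_data·x̄)/τ₀ = (-1.1391·0.175450 − 0.117647·1.2) / 0.057803 = -0.341031/0.057803 ≈ -5.9.

μ₀ = -5.9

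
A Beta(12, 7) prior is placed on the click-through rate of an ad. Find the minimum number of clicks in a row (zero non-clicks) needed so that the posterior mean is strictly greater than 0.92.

k = 69

After k clicks and 0 non-clicks the posterior is Beta(12+k, 7), with mean (12+k)/(12+7+k).
Set (12+k)/(19+k) > 0.92 and solve: k > (0.92·19 − 12)/(1 − 0.92) = 68.500.
The smallest integer exceeding 68.500 is 69, and checking k=69: (81)/(88) = 0.9205 > 0.92.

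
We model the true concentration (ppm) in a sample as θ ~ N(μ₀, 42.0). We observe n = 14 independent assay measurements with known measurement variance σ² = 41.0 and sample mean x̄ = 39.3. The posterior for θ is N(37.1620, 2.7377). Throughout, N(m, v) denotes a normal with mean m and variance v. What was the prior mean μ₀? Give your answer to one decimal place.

μ₀ = 6.5

The posterior mean is a precision-weighted average: μ_n = (τ₀μ₀ + τ_data·x̄)/(τ₀+τ_data), with τ₀=1/σ₀² and τ_data=n/σ².
Here τ₀ = 1/42.0 = 0.023810 and τ_data = 14/41.0 = 0.341463, so τ_n = 0.365273.
Rearranging for μ₀: μ₀ = (μ_n·τ_n − τ_data·x̄)/τ₀ = (37.1620·0.365273 − 0.341463·39.3) / 0.023810 = 0.154779/0.023810 ≈ 6.5.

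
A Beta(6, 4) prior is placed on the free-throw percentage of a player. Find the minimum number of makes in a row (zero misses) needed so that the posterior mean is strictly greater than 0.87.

k = 21

After k makes and 0 misses the posterior is Beta(6+k, 4), with mean (6+k)/(6+4+k).
Set (6+k)/(10+k) > 0.87 and solve: k > (0.87·10 − 6)/(1 − 0.87) = 20.769.
The smallest integer exceeding 20.769 is 21, and checking k=21: (27)/(31) = 0.8710 > 0.87.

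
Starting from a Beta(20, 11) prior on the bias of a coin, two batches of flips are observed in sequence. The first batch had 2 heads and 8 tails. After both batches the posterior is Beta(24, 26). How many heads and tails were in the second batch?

Sequential conjugate updates are equivalent to a single update on the pooled data, so total successes = posterior α − prior α and total failures = posterior β − prior β.
Total across both batches: 24−20=4 heads, 26−11=15 tails.
Subtract the first batch: 4−2=2 heads and 15−8=7 tails.

2 heads and 7 tails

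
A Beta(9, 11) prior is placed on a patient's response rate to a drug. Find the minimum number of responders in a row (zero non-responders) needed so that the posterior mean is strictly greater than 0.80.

k = 36

After k responders and 0 non-responders the posterior is Beta(9+k, 11), with mean (9+k)/(9+11+k).
Set (9+k)/(20+k) > 0.80 and solve: k > (0.80·20 − 9)/(1 − 0.80) = 35.000.
The smallest integer exceeding 35.000 is 36, and checking k=36: (45)/(56) = 0.8036 > 0.80.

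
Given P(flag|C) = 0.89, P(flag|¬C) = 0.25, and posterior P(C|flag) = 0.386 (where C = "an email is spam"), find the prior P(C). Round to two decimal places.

P(C) = 0.15

Bayes' rule in odds form gives O(C|E) = O(C)·[P(E|C)/P(E|¬C)], hence O(C) = O(C|E)/LR.
Posterior odds = 0.386/(1−0.386) = 0.6287. LR = 0.89/0.25 = 3.5600.
Prior odds = 0.6287/3.5600 = 0.1766, so P(C) = 0.1766/(1+0.1766) ≈ 0.15.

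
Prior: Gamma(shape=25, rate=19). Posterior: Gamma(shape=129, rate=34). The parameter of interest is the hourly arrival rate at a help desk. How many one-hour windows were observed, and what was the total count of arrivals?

Gamma–Poisson conjugacy: posterior shape = α + Σxᵢ, posterior rate = β + n.
Matching: Σxᵢ = 129 − 25 = 104 and n = 34 − 19 = 15.

n = 15 one-hour windows with total 104 arrivals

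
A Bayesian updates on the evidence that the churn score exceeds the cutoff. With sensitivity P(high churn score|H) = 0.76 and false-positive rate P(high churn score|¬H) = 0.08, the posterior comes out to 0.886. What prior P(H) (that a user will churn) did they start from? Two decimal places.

Bayes' rule in odds form gives O(H|E) = O(H)·[P(E|H)/P(E|¬H)], hence O(H) = O(H|E)/LR.
Posterior odds = 0.886/(1−0.886) = 7.7719. LR = 0.76/0.08 = 9.5000.
Prior odds = 7.7719/9.5000 = 0.8181, so P(H) = 0.8181/(1+0.8181) ≈ 0.45.

P(H) = 0.45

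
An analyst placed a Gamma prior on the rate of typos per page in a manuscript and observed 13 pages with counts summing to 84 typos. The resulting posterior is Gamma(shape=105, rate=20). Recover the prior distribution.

A Gamma(α, β) prior (rate parametrization) on a Poisson rate with n observations summing to S gives posterior Gamma(α+S, β+n).
So α = 105 − 84 = 21 and β = 20 − 13 = 7.

Gamma(shape=21, rate=7)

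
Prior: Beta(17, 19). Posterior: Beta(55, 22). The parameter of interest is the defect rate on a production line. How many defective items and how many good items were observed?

38 defective items and 3 good items

A Beta(α, β) prior with s successes and f failures in binomial data gives a Beta(α+s, β+f) posterior.
Match parameters: s=55−17=38, f=22−19=3.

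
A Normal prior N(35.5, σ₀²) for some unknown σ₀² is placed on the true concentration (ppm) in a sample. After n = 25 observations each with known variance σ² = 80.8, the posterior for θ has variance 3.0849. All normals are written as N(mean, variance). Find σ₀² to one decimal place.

σ₀² = 67.8

For the Normal–Normal model with known σ², precisions add: τ_n = τ₀ + n/σ².
So 1/σ₀² = 1/3.0849 − 25/80.8 = 0.324160 − 0.309406 = 0.014754.
Hence σ₀² = 1/0.014754 ≈ 67.8.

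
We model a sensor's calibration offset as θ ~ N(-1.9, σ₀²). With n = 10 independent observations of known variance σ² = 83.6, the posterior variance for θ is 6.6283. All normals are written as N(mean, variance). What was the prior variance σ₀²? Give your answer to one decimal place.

For the Normal–Normal model with known σ², precisions add: τ_n = τ₀ + n/σ².
So 1/σ₀² = 1/6.6283 − 10/83.6 = 0.150868 − 0.119617 = 0.031251.
Hence σ₀² = 1/0.031251 ≈ 32.0.

σ₀² = 32.0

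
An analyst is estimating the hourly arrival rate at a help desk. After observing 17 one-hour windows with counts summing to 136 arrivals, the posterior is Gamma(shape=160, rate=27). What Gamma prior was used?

Gamma(shape=24, rate=10)

Gamma–Poisson conjugacy: posterior shape = α + Σxᵢ, posterior rate = β + n.
So α = 160 − 136 = 24 and β = 27 − 17 = 10.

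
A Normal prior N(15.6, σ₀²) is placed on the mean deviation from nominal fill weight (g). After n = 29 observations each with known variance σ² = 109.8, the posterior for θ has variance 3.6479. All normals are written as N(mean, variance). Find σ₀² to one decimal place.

σ₀² = 99.9

For the Normal–Normal model with known σ², precisions add: τ_n = τ₀ + n/σ².
So 1/σ₀² = 1/3.6479 − 29/109.8 = 0.274130 − 0.264117 = 0.010013.
Hence σ₀² = 1/0.010013 ≈ 99.9.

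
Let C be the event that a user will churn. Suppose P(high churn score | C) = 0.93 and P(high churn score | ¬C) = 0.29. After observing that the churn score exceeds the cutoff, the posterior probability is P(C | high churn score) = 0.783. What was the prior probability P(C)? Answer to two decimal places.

In odds form, posterior odds = prior odds × likelihood ratio, so prior odds = posterior odds ÷ LR.
Posterior odds = 0.783/(1−0.783) = 3.6083. LR = 0.93/0.29 = 3.2069.
Prior odds = 3.6083/3.2069 = 1.1252, so P(C) = 1.1252/(1+1.1252) ≈ 0.53.

P(C) = 0.53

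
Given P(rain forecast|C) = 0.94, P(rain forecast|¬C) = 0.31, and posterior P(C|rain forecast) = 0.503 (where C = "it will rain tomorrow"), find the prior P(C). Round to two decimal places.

Bayes' rule in odds form gives O(C|E) = O(C)·[P(E|C)/P(E|¬C)], hence O(C) = O(C|E)/LR.
Posterior odds = 0.503/(1−0.503) = 1.0121. LR = 0.94/0.31 = 3.0323.
Prior odds = 1.0121/3.0323 = 0.3338, so P(C) = 0.3338/(1+0.3338) ≈ 0.25.

P(C) = 0.25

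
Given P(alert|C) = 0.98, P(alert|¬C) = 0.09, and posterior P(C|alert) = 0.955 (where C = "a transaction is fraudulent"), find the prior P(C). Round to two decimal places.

Bayes' rule in odds form gives O(C|E) = O(C)·[P(E|C)/P(E|¬C)], hence O(C) = O(C|E)/LR.
Posterior odds = 0.955/(1−0.955) = 21.2222. LR = 0.98/0.09 = 10.8889.
Prior odds = 21.2222/10.8889 = 1.9490, so P(C) = 1.9490/(1+1.9490) ≈ 0.66.

P(C) = 0.66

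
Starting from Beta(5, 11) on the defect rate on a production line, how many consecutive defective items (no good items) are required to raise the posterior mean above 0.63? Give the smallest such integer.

k = 14

After k defective items and 0 good items the posterior is Beta(5+k, 11), with mean (5+k)/(5+11+k).
Set (5+k)/(16+k) > 0.63 and solve: k > (0.63·16 − 5)/(1 − 0.63) = 13.730.
The smallest integer exceeding 13.730 is 14.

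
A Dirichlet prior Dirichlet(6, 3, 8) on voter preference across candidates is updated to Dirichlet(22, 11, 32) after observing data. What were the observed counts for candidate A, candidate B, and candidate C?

For a Dirichlet(α) prior with multinomial counts c, the posterior is Dirichlet(α + c) componentwise.
Counts are posterior − prior componentwise: 22−6=16, 11−3=8, 32−8=24.

counts (16, 8, 24)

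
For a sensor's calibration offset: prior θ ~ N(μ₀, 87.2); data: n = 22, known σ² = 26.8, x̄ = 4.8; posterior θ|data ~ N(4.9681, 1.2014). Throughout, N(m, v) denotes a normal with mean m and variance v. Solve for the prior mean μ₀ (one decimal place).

μ₀ = 17.0

With known observation variance, the Normal–Normal posterior has precision τ_n = τ₀ + n/σ² and mean μ_n = (τ₀μ₀ + (n/σ²)x̄)/τ_n.
Here τ₀ = 1/87.2 = 0.011468 and τ_data = 22/26.8 = 0.820896, so τ_n = 0.832364.
Rearranging for μ₀: μ₀ = (μ_n·τ_n − τ_data·x̄)/τ₀ = (4.9681·0.832364 − 0.820896·4.8) / 0.011468 = 0.194967/0.011468 ≈ 17.0.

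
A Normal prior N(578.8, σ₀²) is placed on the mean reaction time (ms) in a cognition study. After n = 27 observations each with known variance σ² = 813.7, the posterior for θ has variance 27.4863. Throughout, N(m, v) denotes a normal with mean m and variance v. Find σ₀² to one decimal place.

σ₀² = 312.5

Posterior precision equals prior precision plus data precision: 1/σ_n² = 1/σ₀² + n/σ².
So 1/σ₀² = 1/27.4863 − 27/813.7 = 0.036382 − 0.033182 = 0.003200.
Hence σ₀² = 1/0.003200 ≈ 312.5.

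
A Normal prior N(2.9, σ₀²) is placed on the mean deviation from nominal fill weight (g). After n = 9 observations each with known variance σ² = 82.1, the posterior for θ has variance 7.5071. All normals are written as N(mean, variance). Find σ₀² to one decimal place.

Posterior precision equals prior precision plus data precision: 1/σ_n² = 1/σ₀² + n/σ².
So 1/σ₀² = 1/7.5071 − 9/82.1 = 0.133207 − 0.109622 = 0.023585.
Hence σ₀² = 1/0.023585 ≈ 42.4.

σ₀² = 42.4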